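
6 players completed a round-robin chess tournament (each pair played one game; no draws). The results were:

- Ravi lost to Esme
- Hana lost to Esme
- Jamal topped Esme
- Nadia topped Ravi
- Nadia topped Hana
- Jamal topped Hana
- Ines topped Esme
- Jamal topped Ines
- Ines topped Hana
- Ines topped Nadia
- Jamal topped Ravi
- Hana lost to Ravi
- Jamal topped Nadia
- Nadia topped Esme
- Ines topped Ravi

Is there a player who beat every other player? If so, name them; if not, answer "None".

Jamal

Jamal has 5 wins out of 5 opponents — a perfect record.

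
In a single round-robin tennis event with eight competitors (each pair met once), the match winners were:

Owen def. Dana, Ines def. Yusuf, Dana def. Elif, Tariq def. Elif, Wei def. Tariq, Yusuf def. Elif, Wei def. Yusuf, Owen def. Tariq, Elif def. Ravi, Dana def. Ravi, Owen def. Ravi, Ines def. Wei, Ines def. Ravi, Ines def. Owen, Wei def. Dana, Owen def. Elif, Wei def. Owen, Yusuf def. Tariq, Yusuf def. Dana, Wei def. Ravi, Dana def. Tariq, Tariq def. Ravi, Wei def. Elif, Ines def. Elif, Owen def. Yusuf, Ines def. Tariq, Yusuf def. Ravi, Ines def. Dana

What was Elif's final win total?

1

Elif's results: beat Ravi; lost to Yusuf, Owen, Ines, Wei, Tariq, Dana.
That is 1 win.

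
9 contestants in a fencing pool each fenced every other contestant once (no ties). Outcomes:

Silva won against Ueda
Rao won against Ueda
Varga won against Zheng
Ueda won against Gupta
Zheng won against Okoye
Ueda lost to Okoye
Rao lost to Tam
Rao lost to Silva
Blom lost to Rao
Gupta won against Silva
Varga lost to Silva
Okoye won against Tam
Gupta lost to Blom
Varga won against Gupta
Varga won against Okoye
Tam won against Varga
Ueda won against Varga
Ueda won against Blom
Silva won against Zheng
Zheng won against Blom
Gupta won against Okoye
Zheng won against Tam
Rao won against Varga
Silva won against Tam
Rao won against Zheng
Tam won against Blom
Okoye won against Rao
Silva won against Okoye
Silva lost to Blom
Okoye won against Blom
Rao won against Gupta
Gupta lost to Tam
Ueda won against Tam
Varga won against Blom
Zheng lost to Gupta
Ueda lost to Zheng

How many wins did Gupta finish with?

3

Gupta's results: beat Silva, Okoye, Zheng; lost to Rao, Varga, Ueda, Blom, Tam.
That is 3 wins.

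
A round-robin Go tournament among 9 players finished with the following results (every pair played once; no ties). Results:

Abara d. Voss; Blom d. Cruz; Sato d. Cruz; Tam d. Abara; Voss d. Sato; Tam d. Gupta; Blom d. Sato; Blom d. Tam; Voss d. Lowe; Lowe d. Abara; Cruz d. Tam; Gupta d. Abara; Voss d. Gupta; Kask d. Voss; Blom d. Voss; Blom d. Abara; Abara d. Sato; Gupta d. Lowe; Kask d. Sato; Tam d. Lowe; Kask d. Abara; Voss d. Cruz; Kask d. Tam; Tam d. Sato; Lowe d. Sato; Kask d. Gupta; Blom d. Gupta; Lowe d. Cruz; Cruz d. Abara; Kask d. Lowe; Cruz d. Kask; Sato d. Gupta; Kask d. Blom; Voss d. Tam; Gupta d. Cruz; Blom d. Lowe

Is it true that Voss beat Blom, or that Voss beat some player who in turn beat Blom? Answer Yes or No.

No

Voss did not beat Blom directly.
Voss beat Lowe, Tam, Cruz, Gupta, Sato, but each of them lost to Blom. No two-step path.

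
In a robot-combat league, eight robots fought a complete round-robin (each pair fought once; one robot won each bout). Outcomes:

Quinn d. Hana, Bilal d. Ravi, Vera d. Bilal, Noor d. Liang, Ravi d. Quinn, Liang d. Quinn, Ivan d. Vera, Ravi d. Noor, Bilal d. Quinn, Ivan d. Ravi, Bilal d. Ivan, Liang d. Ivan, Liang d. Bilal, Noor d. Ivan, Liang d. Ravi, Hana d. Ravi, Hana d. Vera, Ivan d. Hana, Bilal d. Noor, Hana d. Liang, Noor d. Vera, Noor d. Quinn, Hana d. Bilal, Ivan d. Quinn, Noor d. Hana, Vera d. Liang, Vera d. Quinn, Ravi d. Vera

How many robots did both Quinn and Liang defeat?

0

Quinn beat: Hana.
Liang beat: Bilal, Ravi, Ivan, Quinn.
No one was beaten by both.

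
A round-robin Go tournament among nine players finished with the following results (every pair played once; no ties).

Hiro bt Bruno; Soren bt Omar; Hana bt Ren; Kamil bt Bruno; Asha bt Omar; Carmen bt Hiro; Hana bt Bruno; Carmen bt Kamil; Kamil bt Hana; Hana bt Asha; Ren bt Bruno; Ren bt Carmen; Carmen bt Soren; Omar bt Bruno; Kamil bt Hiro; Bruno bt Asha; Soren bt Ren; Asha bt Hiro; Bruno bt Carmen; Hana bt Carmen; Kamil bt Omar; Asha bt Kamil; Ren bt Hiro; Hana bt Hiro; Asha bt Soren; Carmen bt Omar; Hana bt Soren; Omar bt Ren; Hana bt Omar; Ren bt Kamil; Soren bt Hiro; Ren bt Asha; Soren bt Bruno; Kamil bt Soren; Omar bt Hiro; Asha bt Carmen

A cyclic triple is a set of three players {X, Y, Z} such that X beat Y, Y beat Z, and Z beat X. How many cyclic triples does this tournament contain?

17

Win totals: Hiro 1, Hana 7, Bruno 2, Ren 5, Kamil 5, Carmen 4, Soren 4, Asha 5, Omar 3.
A player with w wins dominates both others in C(w,2) triples; summing gives 0 + 21 + 1 + 10 + 10 + 6 + 6 + 10 + 3 = 67 transitive triples.
Total triples C(9,3) = 84, so cyclic triples = 84 − 67 = 17.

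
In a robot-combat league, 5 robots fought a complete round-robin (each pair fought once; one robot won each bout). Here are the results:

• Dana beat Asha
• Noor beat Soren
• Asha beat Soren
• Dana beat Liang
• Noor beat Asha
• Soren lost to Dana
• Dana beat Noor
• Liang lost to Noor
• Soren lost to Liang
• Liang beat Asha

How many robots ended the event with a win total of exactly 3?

1

Win totals: Noor 3, Dana 4, Soren 0, Asha 1, Liang 2.
Exactly 3: Noor — 1 robot.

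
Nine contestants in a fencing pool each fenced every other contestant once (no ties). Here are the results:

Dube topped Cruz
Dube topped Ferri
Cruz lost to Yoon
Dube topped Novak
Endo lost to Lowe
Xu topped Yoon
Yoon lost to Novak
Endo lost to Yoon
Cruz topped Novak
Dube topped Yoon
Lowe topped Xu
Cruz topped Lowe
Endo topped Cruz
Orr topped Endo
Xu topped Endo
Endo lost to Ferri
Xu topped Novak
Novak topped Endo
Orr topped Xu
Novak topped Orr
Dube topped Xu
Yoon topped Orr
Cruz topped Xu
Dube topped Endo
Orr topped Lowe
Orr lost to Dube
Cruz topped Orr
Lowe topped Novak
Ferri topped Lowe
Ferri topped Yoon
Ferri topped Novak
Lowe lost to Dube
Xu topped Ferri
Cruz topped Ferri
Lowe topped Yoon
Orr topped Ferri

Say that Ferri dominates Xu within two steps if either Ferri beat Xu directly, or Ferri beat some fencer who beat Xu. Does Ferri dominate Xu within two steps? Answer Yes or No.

Ferri did not beat Xu directly.
Ferri beat Lowe, Endo, Novak, Yoon. Of those, Lowe beat Xu.

Yes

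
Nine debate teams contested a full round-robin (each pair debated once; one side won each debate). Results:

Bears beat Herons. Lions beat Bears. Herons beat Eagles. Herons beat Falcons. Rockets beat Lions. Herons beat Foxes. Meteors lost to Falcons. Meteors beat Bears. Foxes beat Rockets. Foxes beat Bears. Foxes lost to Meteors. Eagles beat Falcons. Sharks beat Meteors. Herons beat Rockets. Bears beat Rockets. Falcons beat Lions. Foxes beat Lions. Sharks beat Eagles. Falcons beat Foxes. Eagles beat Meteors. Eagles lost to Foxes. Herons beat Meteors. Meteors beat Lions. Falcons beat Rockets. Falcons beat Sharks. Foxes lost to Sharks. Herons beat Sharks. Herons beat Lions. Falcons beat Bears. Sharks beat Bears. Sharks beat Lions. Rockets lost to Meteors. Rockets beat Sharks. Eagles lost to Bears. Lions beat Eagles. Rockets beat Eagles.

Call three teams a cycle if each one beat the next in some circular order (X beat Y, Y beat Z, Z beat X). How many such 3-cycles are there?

18

Win totals: Falcons 6, Meteors 4, Lions 2, Bears 3, Eagles 2, Rockets 3, Herons 7, Foxes 4, Sharks 5.
A team with w wins dominates both others in C(w,2) triples; summing gives 15 + 6 + 1 + 3 + 1 + 3 + 21 + 6 + 10 = 66 transitive triples.
Total triples C(9,3) = 84, so cyclic triples = 84 − 66 = 18.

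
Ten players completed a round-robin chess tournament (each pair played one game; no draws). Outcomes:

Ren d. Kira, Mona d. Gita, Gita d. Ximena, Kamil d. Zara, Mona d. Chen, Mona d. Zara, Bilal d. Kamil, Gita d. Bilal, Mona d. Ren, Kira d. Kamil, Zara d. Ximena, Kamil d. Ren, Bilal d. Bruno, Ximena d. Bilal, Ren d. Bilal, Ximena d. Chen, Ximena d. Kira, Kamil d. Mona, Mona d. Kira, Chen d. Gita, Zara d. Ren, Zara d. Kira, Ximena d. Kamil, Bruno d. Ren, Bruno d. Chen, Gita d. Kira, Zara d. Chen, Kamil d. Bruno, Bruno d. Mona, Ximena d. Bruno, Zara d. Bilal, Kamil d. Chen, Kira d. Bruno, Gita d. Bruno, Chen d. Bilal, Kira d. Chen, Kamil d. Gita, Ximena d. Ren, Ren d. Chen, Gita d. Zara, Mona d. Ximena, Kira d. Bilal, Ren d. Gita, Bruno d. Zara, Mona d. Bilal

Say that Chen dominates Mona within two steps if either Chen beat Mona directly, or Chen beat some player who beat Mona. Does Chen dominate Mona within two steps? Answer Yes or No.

No

Chen did not beat Mona directly.
Chen beat Bilal, Gita, but each of them lost to Mona. No two-step path.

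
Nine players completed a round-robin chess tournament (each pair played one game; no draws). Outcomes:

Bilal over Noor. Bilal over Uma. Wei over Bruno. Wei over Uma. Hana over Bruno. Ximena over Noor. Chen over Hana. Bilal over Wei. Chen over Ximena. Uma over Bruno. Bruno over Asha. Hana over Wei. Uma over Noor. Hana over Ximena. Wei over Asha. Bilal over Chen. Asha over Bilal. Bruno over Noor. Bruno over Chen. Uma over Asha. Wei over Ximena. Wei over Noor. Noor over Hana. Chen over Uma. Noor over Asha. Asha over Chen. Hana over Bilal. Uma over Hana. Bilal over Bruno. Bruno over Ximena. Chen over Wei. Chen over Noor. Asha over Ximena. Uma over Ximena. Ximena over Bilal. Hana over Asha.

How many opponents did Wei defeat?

5

Wei's results: beat Uma, Bruno, Asha, Noor, Ximena; lost to Bilal, Chen, Hana.
That is 5 wins.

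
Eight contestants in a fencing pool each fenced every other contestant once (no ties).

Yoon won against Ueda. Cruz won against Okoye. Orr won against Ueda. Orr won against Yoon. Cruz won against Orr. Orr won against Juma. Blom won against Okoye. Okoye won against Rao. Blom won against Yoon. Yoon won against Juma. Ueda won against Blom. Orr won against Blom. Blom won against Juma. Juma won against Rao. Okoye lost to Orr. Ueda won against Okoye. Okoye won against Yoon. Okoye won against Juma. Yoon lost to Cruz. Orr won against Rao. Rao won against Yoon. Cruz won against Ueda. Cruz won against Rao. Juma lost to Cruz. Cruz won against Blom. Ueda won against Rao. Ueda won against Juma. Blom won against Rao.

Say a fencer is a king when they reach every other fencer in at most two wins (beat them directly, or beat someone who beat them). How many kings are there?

Okoye cannot reach Cruz, Orr, Blom in two steps.
Cruz reaches everyone (king).
Orr cannot reach Cruz in two steps.
Juma cannot reach Okoye, Cruz, Orr, Blom, Ueda in two steps.
Rao cannot reach Okoye, Cruz, Orr, Blom in two steps.
Blom cannot reach Cruz, Orr in two steps.
Ueda cannot reach Cruz, Orr in two steps.
Yoon cannot reach Cruz, Orr in two steps.
Kings: Cruz — 1.

1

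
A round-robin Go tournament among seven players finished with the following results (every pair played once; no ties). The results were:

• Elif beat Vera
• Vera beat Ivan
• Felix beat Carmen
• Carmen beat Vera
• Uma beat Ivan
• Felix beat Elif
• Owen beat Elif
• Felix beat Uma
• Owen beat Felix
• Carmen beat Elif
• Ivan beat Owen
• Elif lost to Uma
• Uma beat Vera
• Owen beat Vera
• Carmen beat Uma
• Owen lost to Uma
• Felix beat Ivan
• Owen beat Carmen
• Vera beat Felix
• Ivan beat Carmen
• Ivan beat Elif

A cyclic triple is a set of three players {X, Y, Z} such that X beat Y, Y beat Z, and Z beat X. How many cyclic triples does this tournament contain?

10

Win totals: Ivan 3, Uma 4, Carmen 3, Owen 4, Felix 4, Elif 1, Vera 2.
A player with w wins dominates both others in C(w,2) triples; summing gives 3 + 6 + 3 + 6 + 6 + 0 + 1 = 25 transitive triples.
Total triples C(7,3) = 35, so cyclic triples = 35 − 25 = 10.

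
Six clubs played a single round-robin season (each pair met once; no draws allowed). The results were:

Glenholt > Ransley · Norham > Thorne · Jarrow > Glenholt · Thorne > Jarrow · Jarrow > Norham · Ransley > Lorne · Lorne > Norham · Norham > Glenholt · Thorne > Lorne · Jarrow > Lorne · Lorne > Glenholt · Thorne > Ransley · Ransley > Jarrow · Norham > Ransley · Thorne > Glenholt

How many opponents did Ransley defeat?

2

Ransley's results: beat Lorne, Jarrow; lost to Glenholt, Thorne, Norham.
That is 2 wins.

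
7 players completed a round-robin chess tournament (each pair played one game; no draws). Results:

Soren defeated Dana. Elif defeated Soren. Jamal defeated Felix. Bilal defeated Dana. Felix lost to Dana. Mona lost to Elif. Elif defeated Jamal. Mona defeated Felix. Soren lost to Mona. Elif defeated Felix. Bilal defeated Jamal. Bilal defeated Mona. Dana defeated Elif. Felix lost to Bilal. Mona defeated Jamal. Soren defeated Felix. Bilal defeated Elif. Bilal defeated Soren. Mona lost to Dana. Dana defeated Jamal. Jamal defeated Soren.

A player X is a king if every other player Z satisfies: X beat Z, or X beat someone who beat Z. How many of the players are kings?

Jamal cannot reach Bilal, Elif, Mona in two steps.
Bilal reaches everyone (king).
Elif cannot reach Bilal in two steps.
Mona cannot reach Bilal, Elif in two steps.
Felix cannot reach Jamal, Bilal, Elif, Mona, Dana, Soren in two steps.
Dana cannot reach Bilal in two steps.
Soren cannot reach Bilal in two steps.
Kings: Bilal — 1.

1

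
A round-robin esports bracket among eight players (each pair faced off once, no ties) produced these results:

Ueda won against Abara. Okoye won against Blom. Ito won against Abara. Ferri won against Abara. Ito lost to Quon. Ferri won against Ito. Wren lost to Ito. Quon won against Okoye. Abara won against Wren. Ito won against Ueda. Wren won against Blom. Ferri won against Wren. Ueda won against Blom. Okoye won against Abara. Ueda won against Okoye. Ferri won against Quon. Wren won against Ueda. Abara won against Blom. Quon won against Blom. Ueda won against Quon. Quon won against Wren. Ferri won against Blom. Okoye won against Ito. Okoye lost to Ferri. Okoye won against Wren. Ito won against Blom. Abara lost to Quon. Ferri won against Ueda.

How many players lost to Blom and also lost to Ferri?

Blom beat: no one.
Ferri beat: Ueda, Ito, Quon, Blom, Abara, Okoye, Wren.
No one was beaten by both.

0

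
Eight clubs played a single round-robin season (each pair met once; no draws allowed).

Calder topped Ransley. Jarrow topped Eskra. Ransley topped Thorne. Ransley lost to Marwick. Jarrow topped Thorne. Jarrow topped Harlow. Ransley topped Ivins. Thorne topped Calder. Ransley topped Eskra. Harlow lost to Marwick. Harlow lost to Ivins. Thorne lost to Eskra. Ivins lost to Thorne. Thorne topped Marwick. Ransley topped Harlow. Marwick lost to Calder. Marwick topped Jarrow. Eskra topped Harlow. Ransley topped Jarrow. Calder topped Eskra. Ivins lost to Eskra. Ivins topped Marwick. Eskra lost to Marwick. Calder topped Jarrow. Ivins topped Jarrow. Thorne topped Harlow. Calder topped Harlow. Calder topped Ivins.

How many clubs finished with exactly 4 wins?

2

Win totals: Calder 6, Eskra 3, Ivins 3, Ransley 5, Harlow 0, Marwick 4, Jarrow 3, Thorne 4.
Exactly 4: Marwick, Thorne — 2 clubs.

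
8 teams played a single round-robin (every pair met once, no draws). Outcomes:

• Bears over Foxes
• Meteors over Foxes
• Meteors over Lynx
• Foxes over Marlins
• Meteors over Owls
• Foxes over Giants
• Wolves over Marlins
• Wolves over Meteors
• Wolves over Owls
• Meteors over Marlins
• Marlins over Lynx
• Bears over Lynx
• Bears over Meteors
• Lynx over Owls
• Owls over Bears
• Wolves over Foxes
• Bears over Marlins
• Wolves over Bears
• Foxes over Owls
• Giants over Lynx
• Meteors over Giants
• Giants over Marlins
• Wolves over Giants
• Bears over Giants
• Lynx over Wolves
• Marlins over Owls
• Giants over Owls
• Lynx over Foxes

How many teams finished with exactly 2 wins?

Win totals: Owls 1, Bears 5, Meteors 5, Wolves 6, Foxes 3, Lynx 3, Marlins 2, Giants 3.
Exactly 2: Marlins — 1 team.

1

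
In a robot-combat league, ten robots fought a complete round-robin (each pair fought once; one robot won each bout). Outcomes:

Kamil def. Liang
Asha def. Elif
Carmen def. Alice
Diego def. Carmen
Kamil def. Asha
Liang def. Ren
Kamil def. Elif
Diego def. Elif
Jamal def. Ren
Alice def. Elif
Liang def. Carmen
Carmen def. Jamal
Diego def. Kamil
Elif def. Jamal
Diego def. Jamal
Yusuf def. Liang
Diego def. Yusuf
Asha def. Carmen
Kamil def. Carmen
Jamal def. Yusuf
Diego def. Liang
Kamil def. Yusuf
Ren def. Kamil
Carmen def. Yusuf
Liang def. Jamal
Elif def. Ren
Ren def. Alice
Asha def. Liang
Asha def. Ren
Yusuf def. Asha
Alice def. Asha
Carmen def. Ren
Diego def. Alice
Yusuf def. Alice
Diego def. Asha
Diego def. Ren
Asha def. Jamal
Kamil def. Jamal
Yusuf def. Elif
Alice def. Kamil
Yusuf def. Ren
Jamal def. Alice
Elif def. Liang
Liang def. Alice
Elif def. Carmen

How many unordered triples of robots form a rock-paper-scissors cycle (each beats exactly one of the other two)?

24

Win totals: Yusuf 5, Liang 4, Kamil 6, Jamal 3, Diego 9, Elif 4, Ren 2, Alice 3, Carmen 4, Asha 5.
A robot with w wins dominates both others in C(w,2) triples; summing gives 10 + 6 + 15 + 3 + 36 + 6 + 1 + 3 + 6 + 10 = 96 transitive triples.
Total triples C(10,3) = 120, so cyclic triples = 120 − 96 = 24.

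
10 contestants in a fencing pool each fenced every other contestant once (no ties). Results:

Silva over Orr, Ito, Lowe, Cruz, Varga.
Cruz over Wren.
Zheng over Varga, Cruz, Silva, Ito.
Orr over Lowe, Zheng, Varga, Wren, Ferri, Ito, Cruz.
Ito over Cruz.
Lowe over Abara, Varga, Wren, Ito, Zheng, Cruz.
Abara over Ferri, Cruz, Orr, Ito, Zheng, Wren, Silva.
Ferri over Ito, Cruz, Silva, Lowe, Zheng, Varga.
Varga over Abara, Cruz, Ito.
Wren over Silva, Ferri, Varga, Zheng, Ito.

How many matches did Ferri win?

6

Ferri's results: beat Varga, Silva, Cruz, Lowe, Zheng, Ito; lost to Abara, Wren, Orr.
That is 6 wins.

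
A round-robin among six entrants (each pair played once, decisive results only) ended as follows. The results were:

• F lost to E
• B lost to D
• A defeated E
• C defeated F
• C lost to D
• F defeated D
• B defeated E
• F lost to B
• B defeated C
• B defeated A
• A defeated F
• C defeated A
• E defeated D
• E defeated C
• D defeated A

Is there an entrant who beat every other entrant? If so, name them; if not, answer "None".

Highest win total is B with 4 (out of 5 possible).
B lost to D, so no entrant went undefeated.

None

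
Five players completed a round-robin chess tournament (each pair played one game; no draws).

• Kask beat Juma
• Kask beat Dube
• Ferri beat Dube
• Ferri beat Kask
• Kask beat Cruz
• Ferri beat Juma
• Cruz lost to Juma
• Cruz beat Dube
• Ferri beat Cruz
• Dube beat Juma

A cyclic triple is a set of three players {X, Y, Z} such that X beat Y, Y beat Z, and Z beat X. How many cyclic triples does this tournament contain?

Of the C(5,3) = 10 triples, the cyclic ones are: {Cruz, Juma, Dube}.
That is 1.

1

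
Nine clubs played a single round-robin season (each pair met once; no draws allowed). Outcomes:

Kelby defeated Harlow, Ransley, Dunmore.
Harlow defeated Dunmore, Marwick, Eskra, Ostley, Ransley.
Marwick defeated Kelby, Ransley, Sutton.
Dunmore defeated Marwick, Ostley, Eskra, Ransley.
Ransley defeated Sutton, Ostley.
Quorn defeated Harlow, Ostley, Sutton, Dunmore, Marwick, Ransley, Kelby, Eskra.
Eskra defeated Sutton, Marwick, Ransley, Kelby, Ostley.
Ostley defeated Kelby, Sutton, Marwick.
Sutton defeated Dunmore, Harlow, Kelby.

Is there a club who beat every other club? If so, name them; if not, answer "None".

Quorn

Quorn has 8 wins out of 8 opponents — a perfect record.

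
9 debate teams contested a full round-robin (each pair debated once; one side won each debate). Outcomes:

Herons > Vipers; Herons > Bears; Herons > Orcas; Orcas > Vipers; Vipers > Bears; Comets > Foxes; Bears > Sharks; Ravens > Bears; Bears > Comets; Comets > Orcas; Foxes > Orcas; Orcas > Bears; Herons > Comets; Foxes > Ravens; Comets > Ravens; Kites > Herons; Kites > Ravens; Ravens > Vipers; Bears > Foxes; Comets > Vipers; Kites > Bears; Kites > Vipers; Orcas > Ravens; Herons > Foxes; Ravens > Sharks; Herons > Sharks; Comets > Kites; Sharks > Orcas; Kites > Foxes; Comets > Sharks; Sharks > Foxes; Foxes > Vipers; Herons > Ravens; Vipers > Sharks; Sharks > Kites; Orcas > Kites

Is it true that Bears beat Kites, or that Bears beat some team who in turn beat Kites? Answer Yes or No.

Bears did not beat Kites directly.
Bears beat Comets, Sharks, Foxes. Of those, Comets beat Kites.

Yes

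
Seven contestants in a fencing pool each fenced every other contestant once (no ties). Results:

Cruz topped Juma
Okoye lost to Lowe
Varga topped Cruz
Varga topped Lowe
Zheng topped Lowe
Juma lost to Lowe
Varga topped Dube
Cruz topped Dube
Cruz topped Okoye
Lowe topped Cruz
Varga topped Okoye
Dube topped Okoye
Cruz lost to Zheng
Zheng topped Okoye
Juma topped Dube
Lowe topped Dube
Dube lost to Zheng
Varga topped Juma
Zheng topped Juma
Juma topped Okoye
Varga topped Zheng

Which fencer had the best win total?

Varga

Win totals: Dube 1, Varga 6, Cruz 3, Lowe 4, Zheng 5, Juma 2, Okoye 0.
Varga leads with 6 wins (next highest: 5).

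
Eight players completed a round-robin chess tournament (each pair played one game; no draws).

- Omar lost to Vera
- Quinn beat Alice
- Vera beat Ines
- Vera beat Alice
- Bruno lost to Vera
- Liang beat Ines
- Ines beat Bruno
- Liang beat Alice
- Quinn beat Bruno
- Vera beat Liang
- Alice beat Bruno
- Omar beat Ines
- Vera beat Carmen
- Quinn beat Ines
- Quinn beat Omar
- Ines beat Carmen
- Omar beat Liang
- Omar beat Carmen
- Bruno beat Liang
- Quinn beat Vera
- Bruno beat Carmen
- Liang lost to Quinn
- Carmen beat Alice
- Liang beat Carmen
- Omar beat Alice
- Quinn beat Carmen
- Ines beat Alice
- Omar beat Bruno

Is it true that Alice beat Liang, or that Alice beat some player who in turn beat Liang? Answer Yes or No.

Alice did not beat Liang directly.
Alice beat Bruno. Of those, Bruno beat Liang.

Yes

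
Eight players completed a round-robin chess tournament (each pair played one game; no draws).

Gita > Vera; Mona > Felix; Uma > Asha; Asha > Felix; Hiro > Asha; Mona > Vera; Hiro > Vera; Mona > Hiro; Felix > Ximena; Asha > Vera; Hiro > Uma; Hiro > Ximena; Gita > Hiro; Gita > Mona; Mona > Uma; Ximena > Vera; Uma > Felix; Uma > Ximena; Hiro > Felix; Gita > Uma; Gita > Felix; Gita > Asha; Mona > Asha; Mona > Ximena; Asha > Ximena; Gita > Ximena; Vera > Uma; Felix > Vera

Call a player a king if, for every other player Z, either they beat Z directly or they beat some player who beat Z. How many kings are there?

1

Asha cannot reach Gita, Mona, Hiro in two steps.
Gita reaches everyone (king).
Felix cannot reach Asha, Gita, Mona, Hiro in two steps.
Mona cannot reach Gita in two steps.
Hiro cannot reach Gita, Mona in two steps.
Vera cannot reach Gita, Mona, Hiro in two steps.
Uma cannot reach Gita, Mona, Hiro in two steps.
Ximena cannot reach Asha, Gita, Felix, Mona, Hiro in two steps.
Kings: Gita — 1.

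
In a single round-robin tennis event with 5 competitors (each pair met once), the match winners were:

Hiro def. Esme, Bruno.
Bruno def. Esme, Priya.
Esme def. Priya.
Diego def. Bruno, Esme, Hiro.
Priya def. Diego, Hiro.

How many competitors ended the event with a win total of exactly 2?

Win totals: Diego 3, Bruno 2, Priya 2, Esme 1, Hiro 2.
Exactly 2: Bruno, Priya, Hiro — 3 competitors.

3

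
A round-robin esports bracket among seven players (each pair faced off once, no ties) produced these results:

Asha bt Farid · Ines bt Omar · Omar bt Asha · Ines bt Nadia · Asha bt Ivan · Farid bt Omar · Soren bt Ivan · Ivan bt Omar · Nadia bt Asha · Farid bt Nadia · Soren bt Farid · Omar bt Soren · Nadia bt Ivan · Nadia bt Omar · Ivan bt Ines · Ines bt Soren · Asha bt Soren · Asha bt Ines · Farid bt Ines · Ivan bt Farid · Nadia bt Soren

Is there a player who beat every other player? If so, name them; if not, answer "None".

Highest win total is Nadia with 4 (out of 6 possible).
Nadia lost to Ines, Farid, so no player went undefeated.

None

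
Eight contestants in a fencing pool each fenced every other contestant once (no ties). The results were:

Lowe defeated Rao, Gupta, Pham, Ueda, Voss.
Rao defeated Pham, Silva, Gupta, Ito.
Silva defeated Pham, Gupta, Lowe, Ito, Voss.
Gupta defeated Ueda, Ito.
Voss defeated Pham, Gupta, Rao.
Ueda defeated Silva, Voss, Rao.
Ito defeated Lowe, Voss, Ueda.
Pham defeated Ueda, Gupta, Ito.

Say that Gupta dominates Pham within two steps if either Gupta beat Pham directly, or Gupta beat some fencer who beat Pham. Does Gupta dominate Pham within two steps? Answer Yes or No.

Gupta did not beat Pham directly.
Gupta beat Ito, Ueda, but each of them lost to Pham. No two-step path.

No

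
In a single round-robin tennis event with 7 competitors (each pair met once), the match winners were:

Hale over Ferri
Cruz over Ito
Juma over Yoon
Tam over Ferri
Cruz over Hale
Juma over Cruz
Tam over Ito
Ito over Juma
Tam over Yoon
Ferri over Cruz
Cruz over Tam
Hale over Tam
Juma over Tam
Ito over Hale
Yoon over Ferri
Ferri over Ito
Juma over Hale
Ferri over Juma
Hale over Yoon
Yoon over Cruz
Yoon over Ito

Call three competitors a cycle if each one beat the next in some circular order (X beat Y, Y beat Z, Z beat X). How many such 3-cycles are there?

13

Win totals: Ito 2, Yoon 3, Juma 4, Cruz 3, Hale 3, Tam 3, Ferri 3.
A competitor with w wins dominates both others in C(w,2) triples; summing gives 1 + 3 + 6 + 3 + 3 + 3 + 3 = 22 transitive triples.
Total triples C(7,3) = 35, so cyclic triples = 35 − 22 = 13.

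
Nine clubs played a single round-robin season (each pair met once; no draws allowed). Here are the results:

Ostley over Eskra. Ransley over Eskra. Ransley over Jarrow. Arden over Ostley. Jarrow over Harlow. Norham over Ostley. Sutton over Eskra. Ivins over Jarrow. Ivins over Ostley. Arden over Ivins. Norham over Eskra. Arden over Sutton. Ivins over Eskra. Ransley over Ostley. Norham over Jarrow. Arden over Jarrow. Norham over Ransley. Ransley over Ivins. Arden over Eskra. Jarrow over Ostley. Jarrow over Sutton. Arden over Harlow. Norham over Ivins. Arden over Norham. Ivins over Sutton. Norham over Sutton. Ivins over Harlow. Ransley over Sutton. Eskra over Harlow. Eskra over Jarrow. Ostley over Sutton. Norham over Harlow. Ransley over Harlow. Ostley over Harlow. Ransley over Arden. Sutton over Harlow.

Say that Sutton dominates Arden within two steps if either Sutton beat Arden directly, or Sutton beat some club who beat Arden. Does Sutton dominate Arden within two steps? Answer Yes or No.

Sutton did not beat Arden directly.
Sutton beat Harlow, Eskra, but each of them lost to Arden. No two-step path.

No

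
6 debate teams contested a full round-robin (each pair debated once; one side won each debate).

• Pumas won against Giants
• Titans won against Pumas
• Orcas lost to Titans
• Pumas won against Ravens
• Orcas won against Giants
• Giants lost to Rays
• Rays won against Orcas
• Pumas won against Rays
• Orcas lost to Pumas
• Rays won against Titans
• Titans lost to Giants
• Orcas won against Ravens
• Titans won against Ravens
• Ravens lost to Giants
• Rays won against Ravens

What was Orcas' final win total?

Orcas' results: beat Giants, Ravens; lost to Rays, Titans, Pumas.
That is 2 wins.

2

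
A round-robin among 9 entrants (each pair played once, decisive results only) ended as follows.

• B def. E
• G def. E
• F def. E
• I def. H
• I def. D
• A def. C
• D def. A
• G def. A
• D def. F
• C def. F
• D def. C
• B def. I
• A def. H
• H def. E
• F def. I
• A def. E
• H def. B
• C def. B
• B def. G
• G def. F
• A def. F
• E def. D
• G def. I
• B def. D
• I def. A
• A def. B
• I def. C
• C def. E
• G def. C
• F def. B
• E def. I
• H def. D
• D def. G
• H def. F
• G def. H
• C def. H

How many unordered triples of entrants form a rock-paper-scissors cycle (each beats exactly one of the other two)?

Win totals: A 5, B 4, C 4, D 4, E 2, F 3, G 6, H 4, I 4.
An entrant with w wins dominates both others in C(w,2) triples; summing gives 10 + 6 + 6 + 6 + 1 + 3 + 15 + 6 + 6 = 59 transitive triples.
Total triples C(9,3) = 84, so cyclic triples = 84 − 59 = 25.

25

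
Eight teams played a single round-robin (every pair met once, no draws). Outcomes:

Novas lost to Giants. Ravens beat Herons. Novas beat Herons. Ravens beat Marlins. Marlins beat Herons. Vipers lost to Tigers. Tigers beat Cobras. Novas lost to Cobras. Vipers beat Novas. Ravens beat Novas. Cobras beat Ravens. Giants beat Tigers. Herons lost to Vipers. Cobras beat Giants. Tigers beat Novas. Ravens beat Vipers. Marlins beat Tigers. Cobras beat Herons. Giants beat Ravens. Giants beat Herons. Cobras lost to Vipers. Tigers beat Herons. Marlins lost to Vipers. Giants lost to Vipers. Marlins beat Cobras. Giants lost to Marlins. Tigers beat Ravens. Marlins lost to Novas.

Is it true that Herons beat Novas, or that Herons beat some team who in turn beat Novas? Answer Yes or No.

Herons did not beat Novas directly.
Herons beat no one, so there is no intermediate team.

No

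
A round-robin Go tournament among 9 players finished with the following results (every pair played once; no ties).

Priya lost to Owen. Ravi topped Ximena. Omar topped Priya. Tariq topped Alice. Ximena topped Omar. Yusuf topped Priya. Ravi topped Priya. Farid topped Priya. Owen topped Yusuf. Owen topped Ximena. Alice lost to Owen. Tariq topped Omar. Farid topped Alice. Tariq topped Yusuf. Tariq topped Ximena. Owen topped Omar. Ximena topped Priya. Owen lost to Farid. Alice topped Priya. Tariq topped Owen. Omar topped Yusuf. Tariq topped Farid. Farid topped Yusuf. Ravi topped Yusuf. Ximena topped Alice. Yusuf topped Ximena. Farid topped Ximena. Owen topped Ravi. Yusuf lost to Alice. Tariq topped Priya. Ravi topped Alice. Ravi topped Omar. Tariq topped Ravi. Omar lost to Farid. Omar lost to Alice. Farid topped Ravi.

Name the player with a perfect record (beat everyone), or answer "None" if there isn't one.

Tariq has 8 wins out of 8 opponents — a perfect record.

Tariq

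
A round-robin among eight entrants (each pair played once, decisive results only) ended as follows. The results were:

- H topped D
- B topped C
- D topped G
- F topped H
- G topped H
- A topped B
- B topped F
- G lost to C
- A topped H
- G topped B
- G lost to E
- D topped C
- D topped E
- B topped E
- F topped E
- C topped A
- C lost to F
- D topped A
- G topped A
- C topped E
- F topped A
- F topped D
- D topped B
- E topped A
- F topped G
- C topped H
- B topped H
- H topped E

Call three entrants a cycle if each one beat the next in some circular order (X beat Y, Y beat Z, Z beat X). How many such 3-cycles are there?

Win totals: A 2, B 4, C 4, D 5, E 2, F 6, G 3, H 2.
An entrant with w wins dominates both others in C(w,2) triples; summing gives 1 + 6 + 6 + 10 + 1 + 15 + 3 + 1 = 43 transitive triples.
Total triples C(8,3) = 56, so cyclic triples = 56 − 43 = 13.

13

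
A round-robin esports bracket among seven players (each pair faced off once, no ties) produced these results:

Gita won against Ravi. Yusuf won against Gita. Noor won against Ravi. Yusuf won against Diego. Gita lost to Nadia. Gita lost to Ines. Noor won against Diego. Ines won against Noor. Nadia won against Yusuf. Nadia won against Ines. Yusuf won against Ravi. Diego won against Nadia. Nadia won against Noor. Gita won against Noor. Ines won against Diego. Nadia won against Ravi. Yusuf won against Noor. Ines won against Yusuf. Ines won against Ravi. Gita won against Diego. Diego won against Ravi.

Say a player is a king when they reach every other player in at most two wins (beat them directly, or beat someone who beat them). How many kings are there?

Ravi cannot reach Gita, Diego, Nadia, Yusuf, Noor, Ines in two steps.
Gita cannot reach Yusuf, Ines in two steps.
Diego reaches everyone (king).
Nadia reaches everyone (king).
Yusuf cannot reach Ines in two steps.
Noor cannot reach Gita, Yusuf, Ines in two steps.
Ines reaches everyone (king).
Kings: Diego, Nadia, Ines — 3.

3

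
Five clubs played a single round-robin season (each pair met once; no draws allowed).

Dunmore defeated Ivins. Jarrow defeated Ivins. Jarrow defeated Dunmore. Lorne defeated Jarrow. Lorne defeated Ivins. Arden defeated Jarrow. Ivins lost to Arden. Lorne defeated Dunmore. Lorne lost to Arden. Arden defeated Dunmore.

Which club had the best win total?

Arden

Win totals: Ivins 0, Arden 4, Jarrow 2, Dunmore 1, Lorne 3.
Arden leads with 4 wins (next highest: 3).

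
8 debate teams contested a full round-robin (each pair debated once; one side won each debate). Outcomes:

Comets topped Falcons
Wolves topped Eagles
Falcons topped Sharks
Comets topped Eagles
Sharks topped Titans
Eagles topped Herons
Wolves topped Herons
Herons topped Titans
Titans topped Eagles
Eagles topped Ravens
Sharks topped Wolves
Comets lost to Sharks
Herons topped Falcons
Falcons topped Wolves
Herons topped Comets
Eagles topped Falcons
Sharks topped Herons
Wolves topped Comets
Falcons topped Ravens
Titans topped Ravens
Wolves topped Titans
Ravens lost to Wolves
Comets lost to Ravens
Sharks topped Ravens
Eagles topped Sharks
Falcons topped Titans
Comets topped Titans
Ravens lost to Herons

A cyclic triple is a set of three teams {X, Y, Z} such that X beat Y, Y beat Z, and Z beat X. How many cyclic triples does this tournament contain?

Win totals: Eagles 4, Titans 2, Wolves 5, Sharks 5, Herons 4, Comets 3, Falcons 4, Ravens 1.
A team with w wins dominates both others in C(w,2) triples; summing gives 6 + 1 + 10 + 10 + 6 + 3 + 6 + 0 = 42 transitive triples.
Total triples C(8,3) = 56, so cyclic triples = 56 − 42 = 14.

14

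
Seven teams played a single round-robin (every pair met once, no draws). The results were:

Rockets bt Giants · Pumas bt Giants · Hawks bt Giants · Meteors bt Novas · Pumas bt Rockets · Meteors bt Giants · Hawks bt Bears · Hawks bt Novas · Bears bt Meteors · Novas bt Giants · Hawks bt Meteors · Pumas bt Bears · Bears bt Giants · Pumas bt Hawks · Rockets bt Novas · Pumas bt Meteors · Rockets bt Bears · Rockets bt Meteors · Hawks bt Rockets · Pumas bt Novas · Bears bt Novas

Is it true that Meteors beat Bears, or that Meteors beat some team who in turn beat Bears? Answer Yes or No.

No

Meteors did not beat Bears directly.
Meteors beat Giants, Novas, but each of them lost to Bears. No two-step path.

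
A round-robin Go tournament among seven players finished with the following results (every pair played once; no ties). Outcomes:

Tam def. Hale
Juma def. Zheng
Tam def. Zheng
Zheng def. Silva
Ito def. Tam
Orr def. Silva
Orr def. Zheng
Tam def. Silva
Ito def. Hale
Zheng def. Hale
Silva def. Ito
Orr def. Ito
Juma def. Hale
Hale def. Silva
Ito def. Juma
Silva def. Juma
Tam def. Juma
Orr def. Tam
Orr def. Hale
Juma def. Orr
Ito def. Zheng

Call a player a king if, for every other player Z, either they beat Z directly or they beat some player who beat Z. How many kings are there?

Tam reaches everyone (king).
Orr reaches everyone (king).
Juma reaches everyone (king).
Ito reaches everyone (king).
Hale cannot reach Tam, Orr, Zheng in two steps.
Silva reaches everyone (king).
Zheng cannot reach Tam, Orr in two steps.
Kings: Tam, Orr, Juma, Ito, Silva — 5.

5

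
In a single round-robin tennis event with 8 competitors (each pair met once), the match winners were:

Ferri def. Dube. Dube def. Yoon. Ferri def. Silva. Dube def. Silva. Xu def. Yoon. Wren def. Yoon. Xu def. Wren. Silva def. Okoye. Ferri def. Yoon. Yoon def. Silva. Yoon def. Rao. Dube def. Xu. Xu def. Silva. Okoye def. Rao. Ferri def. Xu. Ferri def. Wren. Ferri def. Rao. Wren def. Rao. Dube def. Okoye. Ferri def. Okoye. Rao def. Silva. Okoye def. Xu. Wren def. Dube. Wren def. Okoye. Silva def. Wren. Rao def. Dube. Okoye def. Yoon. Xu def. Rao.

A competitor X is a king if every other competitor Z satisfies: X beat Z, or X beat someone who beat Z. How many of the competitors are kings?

Ferri reaches everyone (king).
Rao cannot reach Ferri in two steps.
Silva cannot reach Ferri in two steps.
Dube cannot reach Ferri in two steps.
Okoye cannot reach Ferri in two steps.
Wren cannot reach Ferri in two steps.
Yoon cannot reach Ferri, Xu in two steps.
Xu cannot reach Ferri in two steps.
Kings: Ferri — 1.

1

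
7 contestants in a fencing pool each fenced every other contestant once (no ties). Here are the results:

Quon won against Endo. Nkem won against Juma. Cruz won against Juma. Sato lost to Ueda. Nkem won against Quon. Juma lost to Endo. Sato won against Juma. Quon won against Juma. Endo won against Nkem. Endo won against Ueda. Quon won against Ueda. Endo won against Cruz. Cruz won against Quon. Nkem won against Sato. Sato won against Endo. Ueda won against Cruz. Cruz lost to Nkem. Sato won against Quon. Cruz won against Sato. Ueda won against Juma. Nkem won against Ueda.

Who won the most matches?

Win totals: Juma 0, Sato 3, Ueda 3, Cruz 3, Nkem 5, Quon 3, Endo 4.
Nkem leads with 5 wins (next highest: 4).

Nkem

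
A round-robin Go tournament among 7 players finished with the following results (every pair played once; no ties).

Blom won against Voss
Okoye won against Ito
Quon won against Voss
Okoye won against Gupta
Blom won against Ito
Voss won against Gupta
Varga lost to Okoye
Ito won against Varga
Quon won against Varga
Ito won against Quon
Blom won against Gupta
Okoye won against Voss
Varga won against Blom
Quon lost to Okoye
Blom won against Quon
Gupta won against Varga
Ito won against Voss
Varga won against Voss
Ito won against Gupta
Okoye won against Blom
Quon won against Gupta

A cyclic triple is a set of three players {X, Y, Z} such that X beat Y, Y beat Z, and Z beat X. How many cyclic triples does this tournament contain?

Win totals: Varga 2, Voss 1, Quon 3, Blom 4, Okoye 6, Ito 4, Gupta 1.
A player with w wins dominates both others in C(w,2) triples; summing gives 1 + 0 + 3 + 6 + 15 + 6 + 0 = 31 transitive triples.
Total triples C(7,3) = 35, so cyclic triples = 35 − 31 = 4.

4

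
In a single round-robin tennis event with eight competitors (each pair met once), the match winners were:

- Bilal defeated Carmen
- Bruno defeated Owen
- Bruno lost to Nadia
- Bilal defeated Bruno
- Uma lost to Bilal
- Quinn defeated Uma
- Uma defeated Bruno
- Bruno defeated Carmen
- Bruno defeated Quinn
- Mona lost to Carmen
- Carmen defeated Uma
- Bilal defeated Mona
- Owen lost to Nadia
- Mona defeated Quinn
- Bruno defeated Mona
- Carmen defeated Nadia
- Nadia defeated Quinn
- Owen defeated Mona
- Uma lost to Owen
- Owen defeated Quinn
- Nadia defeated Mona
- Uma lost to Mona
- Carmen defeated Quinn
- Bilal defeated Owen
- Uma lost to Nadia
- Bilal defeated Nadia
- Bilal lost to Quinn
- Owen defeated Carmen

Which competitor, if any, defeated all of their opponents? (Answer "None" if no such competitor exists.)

Highest win total is Bilal with 6 (out of 7 possible).
Bilal lost to Quinn, so no competitor went undefeated.

None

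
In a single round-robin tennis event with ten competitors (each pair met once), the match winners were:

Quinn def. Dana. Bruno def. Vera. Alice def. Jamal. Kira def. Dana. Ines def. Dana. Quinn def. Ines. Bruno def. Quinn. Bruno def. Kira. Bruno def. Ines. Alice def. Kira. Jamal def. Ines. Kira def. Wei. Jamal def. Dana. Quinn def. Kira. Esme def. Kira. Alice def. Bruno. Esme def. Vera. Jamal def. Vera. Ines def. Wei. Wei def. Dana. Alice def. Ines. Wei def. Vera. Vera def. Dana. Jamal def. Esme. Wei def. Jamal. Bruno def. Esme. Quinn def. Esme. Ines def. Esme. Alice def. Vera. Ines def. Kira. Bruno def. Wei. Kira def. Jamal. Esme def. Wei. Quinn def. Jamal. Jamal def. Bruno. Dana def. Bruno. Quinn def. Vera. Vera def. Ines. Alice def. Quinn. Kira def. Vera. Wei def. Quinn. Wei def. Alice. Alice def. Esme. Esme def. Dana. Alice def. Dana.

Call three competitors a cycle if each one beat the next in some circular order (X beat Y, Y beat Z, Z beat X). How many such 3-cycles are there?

23

Win totals: Alice 8, Bruno 6, Ines 4, Kira 4, Dana 1, Quinn 6, Wei 5, Esme 4, Vera 2, Jamal 5.
A competitor with w wins dominates both others in C(w,2) triples; summing gives 28 + 15 + 6 + 6 + 0 + 15 + 10 + 6 + 1 + 10 = 97 transitive triples.
Total triples C(10,3) = 120, so cyclic triples = 120 − 97 = 23.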